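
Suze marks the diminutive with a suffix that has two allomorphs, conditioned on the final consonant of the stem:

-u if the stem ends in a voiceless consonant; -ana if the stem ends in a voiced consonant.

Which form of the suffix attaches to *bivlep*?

-u

Since the final consonant of *bivlep* is /p/ (voiceless), it takes -u.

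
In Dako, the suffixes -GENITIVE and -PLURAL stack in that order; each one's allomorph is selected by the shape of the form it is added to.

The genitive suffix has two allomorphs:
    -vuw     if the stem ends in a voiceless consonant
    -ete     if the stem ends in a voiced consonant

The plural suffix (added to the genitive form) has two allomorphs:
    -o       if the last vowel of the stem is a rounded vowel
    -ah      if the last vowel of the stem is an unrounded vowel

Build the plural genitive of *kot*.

*kot*: final consonant = /t/, voiceless → -vuw → *kotvuw*.
The genitive form *kotvuw* — last vowel /u/ (a rounded vowel) → -o → *kotvuwo*.

kotvuwo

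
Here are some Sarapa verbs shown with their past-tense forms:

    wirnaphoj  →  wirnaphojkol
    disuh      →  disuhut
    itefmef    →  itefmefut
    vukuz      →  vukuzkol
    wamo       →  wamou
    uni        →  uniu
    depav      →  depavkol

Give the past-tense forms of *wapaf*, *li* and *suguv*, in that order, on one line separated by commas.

wapafut, liu, suguvkol

The alternation tracks the final sound of the stem — -ut when the stem ends in a voiceless consonant (*disuh*, *itefmef*); -kol when the stem ends in a voiced consonant (*wirnaphoj*, *vukuz*, *depav*); -u when the stem ends in a vowel (*wamo*, *uni*).
*wapaf* — final sound /f/ (a voiceless consonant) → -ut → *wapafut*.
*li* — final sound /i/ (a vowel) → -u → *liu*.
*suguv*: final sound = /v/, a voiced consonant → -kol → *suguvkol*.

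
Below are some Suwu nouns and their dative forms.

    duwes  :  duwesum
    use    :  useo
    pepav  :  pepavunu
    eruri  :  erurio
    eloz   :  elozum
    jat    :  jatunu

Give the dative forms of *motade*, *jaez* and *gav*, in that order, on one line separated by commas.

The suffix is conditioned by the final sound: -um when the stem ends in a sibilant (*duwes*, *eloz*); -unu when the stem ends in a non-sibilant consonant (*pepav*, *jat*); -o when the stem ends in a vowel (*use*, *eruri*).
*motade* — final sound /e/ (a vowel) → -o → *motadeo*.
*jaez*: final sound = /z/, a sibilant → -um → *jaezum*.
*gav* — final sound /v/ (a non-sibilant consonant) → -unu → *gavunu*.

motadeo, jaezum, gavunu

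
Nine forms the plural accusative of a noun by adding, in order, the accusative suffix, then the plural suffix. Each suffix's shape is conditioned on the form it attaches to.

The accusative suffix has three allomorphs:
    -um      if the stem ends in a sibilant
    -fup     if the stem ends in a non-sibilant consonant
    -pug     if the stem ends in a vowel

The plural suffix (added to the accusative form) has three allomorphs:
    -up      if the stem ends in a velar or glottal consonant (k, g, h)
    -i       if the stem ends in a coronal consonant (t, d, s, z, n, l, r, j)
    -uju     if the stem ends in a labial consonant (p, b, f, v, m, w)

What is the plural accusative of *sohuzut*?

Since the final sound of *sohuzut* is /t/ (a non-sibilant consonant), it takes -fup, giving *sohuzutfup*.
The final consonant of the accusative form *sohuzutfup* is /p/, which is labial, so the plural suffix is -uju, giving *sohuzutfupuju*.

sohuzutfupuju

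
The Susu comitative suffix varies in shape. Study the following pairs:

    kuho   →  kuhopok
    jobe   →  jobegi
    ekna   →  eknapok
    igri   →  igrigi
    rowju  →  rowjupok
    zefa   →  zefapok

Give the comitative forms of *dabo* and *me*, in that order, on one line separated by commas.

The pattern is front/back vowel harmony: -gi when the last vowel of the stem is a front vowel (*jobe*, *igri*); -pok when the last vowel of the stem is a back vowel (*kuho*, *ekna*, *rowju*, *zefa*).
*dabo*: last vowel = /o/, a back vowel → -pok → *dabopok*.
*me* — last vowel /e/ (a front vowel) → -gi → *megi*.

dabopok, megi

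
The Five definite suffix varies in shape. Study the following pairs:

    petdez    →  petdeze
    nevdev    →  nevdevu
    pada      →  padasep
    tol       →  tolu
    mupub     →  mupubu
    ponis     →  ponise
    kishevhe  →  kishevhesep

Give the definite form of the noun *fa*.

The suffix is conditioned by the final sound: -e when the stem ends in a sibilant (*petdez*, *ponis*); -u when the stem ends in a non-sibilant consonant (*nevdev*, *tol*, *mupub*); -sep when the stem ends in a vowel (*pada*, *kishevhe*).
*fa* — final sound /a/ (a vowel) → -sep → *fasep*.

fasep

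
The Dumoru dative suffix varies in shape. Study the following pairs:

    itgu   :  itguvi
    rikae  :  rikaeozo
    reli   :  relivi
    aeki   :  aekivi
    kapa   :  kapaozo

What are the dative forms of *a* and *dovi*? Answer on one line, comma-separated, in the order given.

The pattern is height harmony: -vi when the last vowel of the stem is a high vowel (*itgu*, *reli*, *aeki*); -ozo when the last vowel of the stem is a non-high vowel (*rikae*, *kapa*).
*a* — last vowel /a/ (a non-high vowel) → -ozo → *aozo*.
The last vowel of *dovi* is /i/, which is a high vowel, so the suffix is -vi, giving *dovivi*.

aozo, dovivi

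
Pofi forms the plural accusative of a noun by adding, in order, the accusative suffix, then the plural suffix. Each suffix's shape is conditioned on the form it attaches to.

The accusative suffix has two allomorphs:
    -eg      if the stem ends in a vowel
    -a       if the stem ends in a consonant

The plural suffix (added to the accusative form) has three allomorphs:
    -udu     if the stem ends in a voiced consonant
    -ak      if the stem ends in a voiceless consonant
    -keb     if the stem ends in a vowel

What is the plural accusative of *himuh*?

himuhakeb

Since the final sound of *himuh* is /h/ (a consonant), it takes -a, giving *himuha*.
The final sound of the accusative form *himuha* is /a/, which is a vowel, so the plural suffix is -keb, giving *himuhakeb*.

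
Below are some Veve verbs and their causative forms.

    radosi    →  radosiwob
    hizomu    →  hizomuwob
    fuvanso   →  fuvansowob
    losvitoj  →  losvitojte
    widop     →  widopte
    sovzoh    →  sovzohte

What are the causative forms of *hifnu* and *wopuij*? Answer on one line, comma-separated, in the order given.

hifnuwob, wopuijte

The pattern is consonant vs. vowel: -te when the stem ends in a consonant (*losvitoj*, *widop*, *sovzoh*); -wob when the stem ends in a vowel (*radosi*, *hizomu*, *fuvanso*).
The final sound of *hifnu* is /u/, which is a vowel, so the suffix is -wob, giving *hifnuwob*.
*wopuij*: final sound = /j/, a consonant → -te → *wopuijte*.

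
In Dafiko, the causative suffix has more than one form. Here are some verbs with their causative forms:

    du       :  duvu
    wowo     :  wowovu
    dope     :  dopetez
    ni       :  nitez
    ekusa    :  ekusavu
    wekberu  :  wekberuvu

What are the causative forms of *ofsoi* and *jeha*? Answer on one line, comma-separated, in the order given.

ofsoitez, jehavu

The suffix is conditioned by the last vowel: -tez when the last vowel of the stem is a front vowel (*dope*, *ni*); -vu when the last vowel of the stem is a back vowel (*du*, *wowo*, *ekusa*, *wekberu*).
*ofsoi*: last vowel = /i/, a front vowel → -tez → *ofsoitez*.
The last vowel of *jeha* is /a/, which is a back vowel, so the suffix is -vu, giving *jehavu*.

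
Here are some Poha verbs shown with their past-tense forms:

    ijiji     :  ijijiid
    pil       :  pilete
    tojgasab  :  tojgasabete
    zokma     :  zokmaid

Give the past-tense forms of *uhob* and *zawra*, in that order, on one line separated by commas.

The suffix is conditioned by the final sound: -ete when the stem ends in a consonant (*pil*, *tojgasab*); -id when the stem ends in a vowel (*ijiji*, *zokma*).
Since the final sound of *uhob* is /b/ (a consonant), it takes -ete, giving *uhobete*.
*zawra* — final sound /a/ (a vowel) → -id → *zawraid*.

uhobete, zawraid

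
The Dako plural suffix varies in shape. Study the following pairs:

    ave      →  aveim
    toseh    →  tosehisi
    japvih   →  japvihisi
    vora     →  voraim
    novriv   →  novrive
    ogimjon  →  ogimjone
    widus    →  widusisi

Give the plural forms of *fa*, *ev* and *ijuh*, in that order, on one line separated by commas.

The alternation tracks the final sound of the stem — -isi when the stem ends in a voiceless consonant (*toseh*, *japvih*, *widus*); -e when the stem ends in a voiced consonant (*novriv*, *ogimjon*); -im when the stem ends in a vowel (*ave*, *vora*).
*fa* — final sound /a/ (a vowel) → -im → *faim*.
*ev*: final sound = /v/, a voiced consonant → -e → *eve*.
*ijuh*: final sound = /h/, a voiceless consonant → -isi → *ijuhisi*.

faim, eve, ijuhisi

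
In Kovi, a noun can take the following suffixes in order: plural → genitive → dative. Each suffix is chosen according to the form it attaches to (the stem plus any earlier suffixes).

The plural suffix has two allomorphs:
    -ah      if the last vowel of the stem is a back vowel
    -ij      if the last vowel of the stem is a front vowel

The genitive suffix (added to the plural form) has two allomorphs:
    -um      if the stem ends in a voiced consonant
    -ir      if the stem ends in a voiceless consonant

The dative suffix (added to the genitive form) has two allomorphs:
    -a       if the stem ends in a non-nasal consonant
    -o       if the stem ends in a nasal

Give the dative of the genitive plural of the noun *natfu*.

natfuahira

The last vowel of *natfu* is /u/, which is a back vowel, so the plural suffix is -ah, giving *natfuah*.
The plural form *natfuah* — final consonant /h/ (voiceless) → -ir → *natfuahir*.
The genitive form *natfuahir* — final consonant /r/ (non-nasal) → -a → *natfuahira*.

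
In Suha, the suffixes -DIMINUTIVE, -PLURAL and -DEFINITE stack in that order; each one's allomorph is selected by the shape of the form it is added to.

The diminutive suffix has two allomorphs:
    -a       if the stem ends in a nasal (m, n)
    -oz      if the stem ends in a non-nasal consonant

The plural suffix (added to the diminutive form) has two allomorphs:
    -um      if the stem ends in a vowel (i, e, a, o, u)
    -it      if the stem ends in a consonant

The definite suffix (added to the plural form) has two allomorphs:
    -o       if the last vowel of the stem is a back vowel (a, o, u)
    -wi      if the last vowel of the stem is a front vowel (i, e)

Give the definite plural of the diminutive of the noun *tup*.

*tup*: final consonant = /p/, non-nasal → -oz → *tupoz*.
The diminutive form *tupoz*: final sound = /z/, a consonant → -it → *tupozit*.
The last vowel of the plural form *tupozit* is /i/, which is a front vowel, so the definite suffix is -wi, giving *tupozitwi*.

tupozitwi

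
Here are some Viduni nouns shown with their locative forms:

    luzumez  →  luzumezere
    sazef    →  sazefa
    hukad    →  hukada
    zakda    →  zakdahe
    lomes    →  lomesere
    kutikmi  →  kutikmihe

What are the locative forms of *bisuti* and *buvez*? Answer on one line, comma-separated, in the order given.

bisutihe, buvezere

The alternation tracks the final sound of the stem — -ere when the stem ends in a sibilant (*luzumez*, *lomes*); -a when the stem ends in a non-sibilant consonant (*sazef*, *hukad*); -he when the stem ends in a vowel (*zakda*, *kutikmi*).
*bisuti* — final sound /i/ (a vowel) → -he → *bisutihe*.
The final sound of *buvez* is /z/, which is a sibilant, so the suffix is -ere, giving *buvezere*.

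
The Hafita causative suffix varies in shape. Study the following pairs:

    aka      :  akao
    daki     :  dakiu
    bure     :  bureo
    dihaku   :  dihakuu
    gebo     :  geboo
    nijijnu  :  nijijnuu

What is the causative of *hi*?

Looking at the last vowel of each stem: -u when the last vowel of the stem is a high vowel (*daki*, *dihaku*, *nijijnu*); -o when the last vowel of the stem is a non-high vowel (*aka*, *bure*, *gebo*).
The last vowel of *hi* is /i/, which is a high vowel, so the suffix is -u, giving *hiu*.

hiu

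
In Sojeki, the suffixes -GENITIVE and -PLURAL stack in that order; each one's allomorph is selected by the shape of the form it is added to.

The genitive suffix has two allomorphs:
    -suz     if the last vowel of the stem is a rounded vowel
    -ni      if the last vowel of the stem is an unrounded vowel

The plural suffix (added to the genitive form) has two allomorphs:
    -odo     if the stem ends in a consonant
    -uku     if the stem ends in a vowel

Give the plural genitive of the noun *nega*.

neganiuku

*nega* — last vowel /a/ (an unrounded vowel) → -ni → *negani*.
Since the final sound of the genitive form *negani* is /i/ (a vowel), it takes -uku, giving *neganiuku*.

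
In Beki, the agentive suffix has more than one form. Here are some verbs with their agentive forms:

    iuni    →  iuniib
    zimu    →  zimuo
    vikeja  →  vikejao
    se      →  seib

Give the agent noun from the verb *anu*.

anuo

The suffix is conditioned by the last vowel: -ib when the last vowel of the stem is a front vowel (*iuni*, *se*); -o when the last vowel of the stem is a back vowel (*zimu*, *vikeja*).
*anu*: last vowel = /u/, a back vowel → -o → *anuo*.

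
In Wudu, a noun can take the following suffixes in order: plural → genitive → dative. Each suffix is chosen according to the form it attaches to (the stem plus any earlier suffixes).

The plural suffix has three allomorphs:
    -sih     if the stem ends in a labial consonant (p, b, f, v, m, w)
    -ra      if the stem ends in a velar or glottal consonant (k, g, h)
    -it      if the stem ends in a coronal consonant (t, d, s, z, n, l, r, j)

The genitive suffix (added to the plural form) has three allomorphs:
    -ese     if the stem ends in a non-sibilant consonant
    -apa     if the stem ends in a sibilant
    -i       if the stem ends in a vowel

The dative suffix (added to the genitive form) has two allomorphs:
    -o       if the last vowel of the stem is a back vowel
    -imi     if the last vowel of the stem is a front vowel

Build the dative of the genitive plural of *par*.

*par* — final consonant /r/ (coronal) → -it → *parit*.
The plural form *parit*: final sound = /t/, a non-sibilant consonant → -ese → *paritese*.
The last vowel of the genitive form *paritese* is /e/, which is a front vowel, so the dative suffix is -imi, giving *pariteseimi*.

pariteseimi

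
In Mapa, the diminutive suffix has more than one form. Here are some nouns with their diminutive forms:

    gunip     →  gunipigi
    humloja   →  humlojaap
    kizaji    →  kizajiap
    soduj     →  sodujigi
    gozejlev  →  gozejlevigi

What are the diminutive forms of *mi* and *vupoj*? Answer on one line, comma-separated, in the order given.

The suffix is conditioned by the final sound: -igi when the stem ends in a consonant (*gunip*, *soduj*, *gozejlev*); -ap when the stem ends in a vowel (*humloja*, *kizaji*).
The final sound of *mi* is /i/, which is a vowel, so the suffix is -ap, giving *miap*.
Since the final sound of *vupoj* is /j/ (a consonant), it takes -igi, giving *vupojigi*.

miap, vupojigi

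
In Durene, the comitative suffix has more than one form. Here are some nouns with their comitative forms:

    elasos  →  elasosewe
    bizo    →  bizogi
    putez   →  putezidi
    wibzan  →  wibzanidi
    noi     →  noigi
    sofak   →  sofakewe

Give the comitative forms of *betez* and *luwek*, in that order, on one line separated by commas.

Looking at the final sound of each stem: -ewe when the stem ends in a voiceless consonant (*elasos*, *sofak*); -idi when the stem ends in a voiced consonant (*putez*, *wibzan*); -gi when the stem ends in a vowel (*bizo*, *noi*).
*betez* — final sound /z/ (a voiced consonant) → -idi → *betezidi*.
The final sound of *luwek* is /k/, which is a voiceless consonant, so the suffix is -ewe, giving *luwekewe*.

betezidi, luwekewe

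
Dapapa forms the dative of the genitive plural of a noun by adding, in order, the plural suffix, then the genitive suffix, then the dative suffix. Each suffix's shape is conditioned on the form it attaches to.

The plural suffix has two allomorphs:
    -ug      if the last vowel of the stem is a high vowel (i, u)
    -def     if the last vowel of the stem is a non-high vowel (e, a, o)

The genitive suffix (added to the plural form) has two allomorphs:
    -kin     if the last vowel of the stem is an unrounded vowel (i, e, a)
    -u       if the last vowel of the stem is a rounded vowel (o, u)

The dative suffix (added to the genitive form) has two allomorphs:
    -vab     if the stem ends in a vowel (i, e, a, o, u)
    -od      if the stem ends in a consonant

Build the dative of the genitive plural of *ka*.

*ka*: last vowel = /a/, a non-high vowel → -def → *kadef*.
The plural form *kadef* — last vowel /e/ (an unrounded vowel) → -kin → *kadefkin*.
The genitive form *kadefkin* — final sound /n/ (a consonant) → -od → *kadefkinod*.

kadefkinod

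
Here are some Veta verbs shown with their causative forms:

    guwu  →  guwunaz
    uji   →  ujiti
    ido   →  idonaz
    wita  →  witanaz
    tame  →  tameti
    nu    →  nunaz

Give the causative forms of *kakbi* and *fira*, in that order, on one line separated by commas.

kakbiti, firanaz

The pattern is front/back vowel harmony: -ti when the last vowel of the stem is a front vowel (*uji*, *tame*); -naz when the last vowel of the stem is a back vowel (*guwu*, *ido*, *wita*, *nu*).
*kakbi* — last vowel /i/ (a front vowel) → -ti → *kakbiti*.
*fira* — last vowel /a/ (a back vowel) → -naz → *firanaz*.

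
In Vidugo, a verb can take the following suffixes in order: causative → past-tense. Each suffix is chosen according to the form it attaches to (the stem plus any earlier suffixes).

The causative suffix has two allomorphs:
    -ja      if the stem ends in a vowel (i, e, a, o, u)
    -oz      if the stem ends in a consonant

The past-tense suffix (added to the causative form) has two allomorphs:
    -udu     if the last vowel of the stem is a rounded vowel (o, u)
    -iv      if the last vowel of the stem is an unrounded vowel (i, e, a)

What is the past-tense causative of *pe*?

*pe*: final sound = /e/, a vowel → -ja → *peja*.
The causative form *peja*: last vowel = /a/, an unrounded vowel → -iv → *pejaiv*.

pejaiv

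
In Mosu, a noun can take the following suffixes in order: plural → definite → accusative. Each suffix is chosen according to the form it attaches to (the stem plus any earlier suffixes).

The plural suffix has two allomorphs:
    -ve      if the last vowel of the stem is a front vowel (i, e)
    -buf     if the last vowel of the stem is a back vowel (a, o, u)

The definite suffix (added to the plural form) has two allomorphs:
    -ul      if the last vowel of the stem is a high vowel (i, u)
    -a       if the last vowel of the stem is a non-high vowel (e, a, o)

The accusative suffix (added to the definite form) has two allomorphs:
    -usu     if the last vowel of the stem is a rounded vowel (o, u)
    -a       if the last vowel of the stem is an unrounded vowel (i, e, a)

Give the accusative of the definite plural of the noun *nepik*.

*nepik* — last vowel /i/ (a front vowel) → -ve → *nepikve*.
The plural form *nepikve*: last vowel = /e/, a non-high vowel → -a → *nepikvea*.
The last vowel of the definite form *nepikvea* is /a/, which is an unrounded vowel, so the accusative suffix is -a, giving *nepikveaa*.

nepikveaa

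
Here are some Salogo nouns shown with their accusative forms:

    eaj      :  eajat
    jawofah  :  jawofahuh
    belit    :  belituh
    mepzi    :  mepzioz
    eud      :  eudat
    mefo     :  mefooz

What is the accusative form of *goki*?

Looking at the final sound of each stem: -uh when the stem ends in a voiceless consonant (*jawofah*, *belit*); -at when the stem ends in a voiced consonant (*eaj*, *eud*); -oz when the stem ends in a vowel (*mepzi*, *mefo*).
*goki*: final sound = /i/, a vowel → -oz → *gokioz*.

gokioz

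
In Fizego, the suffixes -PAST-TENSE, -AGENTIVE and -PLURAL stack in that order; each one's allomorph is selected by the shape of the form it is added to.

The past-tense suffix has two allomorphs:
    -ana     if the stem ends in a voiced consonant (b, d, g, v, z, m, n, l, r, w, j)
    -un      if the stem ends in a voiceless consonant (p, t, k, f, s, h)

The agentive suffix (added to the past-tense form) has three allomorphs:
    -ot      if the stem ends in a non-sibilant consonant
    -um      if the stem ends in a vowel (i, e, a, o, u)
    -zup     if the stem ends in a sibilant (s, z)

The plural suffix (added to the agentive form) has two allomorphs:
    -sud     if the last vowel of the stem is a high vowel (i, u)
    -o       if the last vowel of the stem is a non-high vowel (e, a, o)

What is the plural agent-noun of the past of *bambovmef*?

The final consonant of *bambovmef* is /f/, which is voiceless, so the past-tense suffix is -un, giving *bambovmefun*.
Since the final sound of the past-tense form *bambovmefun* is /n/ (a non-sibilant consonant), it takes -ot, giving *bambovmefunot*.
The agentive form *bambovmefunot* — last vowel /o/ (a non-high vowel) → -o → *bambovmefunoto*.

bambovmefunoto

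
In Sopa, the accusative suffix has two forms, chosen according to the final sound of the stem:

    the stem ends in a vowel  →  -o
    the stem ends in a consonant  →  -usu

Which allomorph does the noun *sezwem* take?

The final sound of *sezwem* is /m/, which is a consonant, so the suffix is -usu.

-usu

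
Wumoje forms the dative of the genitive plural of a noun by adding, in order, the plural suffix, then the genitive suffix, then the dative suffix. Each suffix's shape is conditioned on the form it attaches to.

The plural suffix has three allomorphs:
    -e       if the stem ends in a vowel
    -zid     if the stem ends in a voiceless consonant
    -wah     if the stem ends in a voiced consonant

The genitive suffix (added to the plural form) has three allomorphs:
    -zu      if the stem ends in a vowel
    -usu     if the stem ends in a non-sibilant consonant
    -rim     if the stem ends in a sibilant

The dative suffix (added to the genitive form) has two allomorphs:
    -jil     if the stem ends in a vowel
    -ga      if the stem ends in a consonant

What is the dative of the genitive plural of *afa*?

*afa* — final sound /a/ (a vowel) → -e → *afae*.
The plural form *afae* — final sound /e/ (a vowel) → -zu → *afaezu*.
The final sound of the genitive form *afaezu* is /u/, which is a vowel, so the dative suffix is -jil, giving *afaezujil*.

afaezujil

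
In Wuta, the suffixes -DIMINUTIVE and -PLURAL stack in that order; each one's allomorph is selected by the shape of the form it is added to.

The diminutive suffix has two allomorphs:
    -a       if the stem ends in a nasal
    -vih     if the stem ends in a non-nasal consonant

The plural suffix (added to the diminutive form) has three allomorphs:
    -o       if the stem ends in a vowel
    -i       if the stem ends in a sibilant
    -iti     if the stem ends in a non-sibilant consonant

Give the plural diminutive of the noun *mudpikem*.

mudpikemao

Since the final consonant of *mudpikem* is /m/ (a nasal), it takes -a, giving *mudpikema*.
The final sound of the diminutive form *mudpikema* is /a/, which is a vowel, so the plural suffix is -o, giving *mudpikemao*.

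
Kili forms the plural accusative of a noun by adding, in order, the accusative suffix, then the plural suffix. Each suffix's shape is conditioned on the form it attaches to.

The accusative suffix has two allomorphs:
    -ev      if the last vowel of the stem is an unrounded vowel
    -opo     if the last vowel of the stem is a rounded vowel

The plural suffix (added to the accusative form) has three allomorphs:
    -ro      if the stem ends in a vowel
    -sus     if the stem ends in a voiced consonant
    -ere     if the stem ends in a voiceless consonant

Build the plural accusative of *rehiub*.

rehiuboporo

The last vowel of *rehiub* is /u/, which is a rounded vowel, so the accusative suffix is -opo, giving *rehiubopo*.
The final sound of the accusative form *rehiubopo* is /o/, which is a vowel, so the plural suffix is -ro, giving *rehiuboporo*.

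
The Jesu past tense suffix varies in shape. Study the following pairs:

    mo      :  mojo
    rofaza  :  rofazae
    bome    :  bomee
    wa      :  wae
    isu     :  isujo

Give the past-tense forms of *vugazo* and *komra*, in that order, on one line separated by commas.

The pattern is rounding harmony: -jo when the last vowel of the stem is a rounded vowel (*mo*, *isu*); -e when the last vowel of the stem is an unrounded vowel (*rofaza*, *bome*, *wa*).
The last vowel of *vugazo* is /o/, which is a rounded vowel, so the suffix is -jo, giving *vugazojo*.
Since the last vowel of *komra* is /a/ (an unrounded vowel), it takes -e, giving *komrae*.

vugazojo, komrae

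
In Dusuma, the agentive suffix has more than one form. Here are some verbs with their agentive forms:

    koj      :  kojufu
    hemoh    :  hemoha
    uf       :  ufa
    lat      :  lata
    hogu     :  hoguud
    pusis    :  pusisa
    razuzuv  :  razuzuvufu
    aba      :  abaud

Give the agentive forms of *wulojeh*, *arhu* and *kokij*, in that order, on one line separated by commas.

The pattern is voicing of the final sound: -a when the stem ends in a voiceless consonant (*hemoh*, *uf*, *lat*, *pusis*); -ufu when the stem ends in a voiced consonant (*koj*, *razuzuv*); -ud when the stem ends in a vowel (*hogu*, *aba*).
Since the final sound of *wulojeh* is /h/ (a voiceless consonant), it takes -a, giving *wulojeha*.
*arhu* — final sound /u/ (a vowel) → -ud → *arhuud*.
*kokij* — final sound /j/ (a voiced consonant) → -ufu → *kokijufu*.

wulojeha, arhuud, kokijufu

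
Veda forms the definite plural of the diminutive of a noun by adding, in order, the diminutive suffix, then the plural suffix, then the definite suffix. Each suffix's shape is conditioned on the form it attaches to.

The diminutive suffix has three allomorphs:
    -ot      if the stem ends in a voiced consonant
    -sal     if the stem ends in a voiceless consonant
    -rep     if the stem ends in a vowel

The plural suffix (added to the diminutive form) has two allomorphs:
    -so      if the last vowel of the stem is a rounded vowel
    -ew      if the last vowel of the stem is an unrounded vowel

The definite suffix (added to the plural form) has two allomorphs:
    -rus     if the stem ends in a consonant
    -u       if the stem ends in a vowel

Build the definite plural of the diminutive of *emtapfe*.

Since the final sound of *emtapfe* is /e/ (a vowel), it takes -rep, giving *emtapferep*.
The last vowel of the diminutive form *emtapferep* is /e/, which is an unrounded vowel, so the plural suffix is -ew, giving *emtapferepew*.
The plural form *emtapferepew* — final sound /w/ (a consonant) → -rus → *emtapferepewrus*.

emtapferepewrus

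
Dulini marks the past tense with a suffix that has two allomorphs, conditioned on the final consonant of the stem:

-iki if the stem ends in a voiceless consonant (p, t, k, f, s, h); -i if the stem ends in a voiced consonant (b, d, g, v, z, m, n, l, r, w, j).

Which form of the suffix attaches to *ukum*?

-i

The final consonant of *ukum* is /m/, which is voiced, so the suffix is -i.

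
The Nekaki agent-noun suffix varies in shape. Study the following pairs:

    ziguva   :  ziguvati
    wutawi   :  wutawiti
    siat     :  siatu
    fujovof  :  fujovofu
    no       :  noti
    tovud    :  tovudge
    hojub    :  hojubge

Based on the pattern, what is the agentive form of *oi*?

The suffix is conditioned by the final sound: -u when the stem ends in a voiceless consonant (*siat*, *fujovof*); -ge when the stem ends in a voiced consonant (*tovud*, *hojub*); -ti when the stem ends in a vowel (*ziguva*, *wutawi*, *no*).
The final sound of *oi* is /i/, which is a vowel, so the suffix is -ti, giving *oiti*.

oiti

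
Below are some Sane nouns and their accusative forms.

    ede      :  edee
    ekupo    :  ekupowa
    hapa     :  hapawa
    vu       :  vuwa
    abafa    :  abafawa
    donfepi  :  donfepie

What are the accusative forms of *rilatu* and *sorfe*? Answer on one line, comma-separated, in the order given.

The suffix is conditioned by the last vowel: -e when the last vowel of the stem is a front vowel (*ede*, *donfepi*); -wa when the last vowel of the stem is a back vowel (*ekupo*, *hapa*, *vu*, *abafa*).
*rilatu*: last vowel = /u/, a back vowel → -wa → *rilatuwa*.
*sorfe* — last vowel /e/ (a front vowel) → -e → *sorfee*.

rilatuwa, sorfee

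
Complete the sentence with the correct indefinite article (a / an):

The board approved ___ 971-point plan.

a

The indefinite article is chosen by the initial *sound* of the following word, not its spelling.
The number *971* is spoken "nine hundred …", beginning with /naɪn/ — a consonant sound.
So the article is *a*: The board approved a 971-point plan.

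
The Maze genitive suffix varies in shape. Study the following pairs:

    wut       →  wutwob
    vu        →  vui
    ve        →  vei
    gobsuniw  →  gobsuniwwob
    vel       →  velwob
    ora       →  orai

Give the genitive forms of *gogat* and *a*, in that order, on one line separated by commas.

gogatwob, ai

The pattern is consonant vs. vowel: -wob when the stem ends in a consonant (*wut*, *gobsuniw*, *vel*); -i when the stem ends in a vowel (*vu*, *ve*, *ora*).
*gogat*: final sound = /t/, a consonant → -wob → *gogatwob*.
*a* — final sound /a/ (a vowel) → -i → *ai*.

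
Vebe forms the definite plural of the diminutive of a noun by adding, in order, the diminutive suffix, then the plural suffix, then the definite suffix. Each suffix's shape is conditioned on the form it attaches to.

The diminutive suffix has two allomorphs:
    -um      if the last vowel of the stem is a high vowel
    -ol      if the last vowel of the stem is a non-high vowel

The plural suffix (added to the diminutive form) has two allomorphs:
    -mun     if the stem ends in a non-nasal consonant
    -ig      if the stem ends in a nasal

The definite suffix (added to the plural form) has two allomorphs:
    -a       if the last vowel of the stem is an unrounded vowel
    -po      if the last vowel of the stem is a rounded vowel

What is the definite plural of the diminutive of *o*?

oolmunpo

*o* — last vowel /o/ (a non-high vowel) → -ol → *ool*.
The final consonant of the diminutive form *ool* is /l/, which is non-nasal, so the plural suffix is -mun, giving *oolmun*.
The plural form *oolmun*: last vowel = /u/, a rounded vowel → -po → *oolmunpo*.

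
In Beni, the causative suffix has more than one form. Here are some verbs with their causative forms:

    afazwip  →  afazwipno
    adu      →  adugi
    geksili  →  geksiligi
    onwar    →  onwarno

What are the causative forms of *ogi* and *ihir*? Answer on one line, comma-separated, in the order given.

Looking at the final sound of each stem: -no when the stem ends in a consonant (*afazwip*, *onwar*); -gi when the stem ends in a vowel (*adu*, *geksili*).
The final sound of *ogi* is /i/, which is a vowel, so the suffix is -gi, giving *ogigi*.
Since the final sound of *ihir* is /r/ (a consonant), it takes -no, giving *ihirno*.

ogigi, ihirno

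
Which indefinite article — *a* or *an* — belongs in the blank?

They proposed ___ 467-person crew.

The indefinite article is chosen by the initial *sound* of the following word, not its spelling.
The number *467* is spoken "four hundred …", beginning with /fɔr/ — a consonant sound.
So the article is *a*: They proposed a 467-person crew.

a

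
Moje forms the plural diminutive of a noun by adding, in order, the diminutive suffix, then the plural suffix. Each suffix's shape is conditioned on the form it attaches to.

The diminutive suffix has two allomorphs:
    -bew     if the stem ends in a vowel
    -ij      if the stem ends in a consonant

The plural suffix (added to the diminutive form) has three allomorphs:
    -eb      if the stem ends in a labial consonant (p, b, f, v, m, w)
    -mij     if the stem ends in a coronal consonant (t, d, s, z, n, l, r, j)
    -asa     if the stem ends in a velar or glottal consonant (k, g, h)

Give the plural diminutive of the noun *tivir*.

*tivir*: final sound = /r/, a consonant → -ij → *tivirij*.
The diminutive form *tivirij*: final consonant = /j/, coronal → -mij → *tivirijmij*.

tivirijmij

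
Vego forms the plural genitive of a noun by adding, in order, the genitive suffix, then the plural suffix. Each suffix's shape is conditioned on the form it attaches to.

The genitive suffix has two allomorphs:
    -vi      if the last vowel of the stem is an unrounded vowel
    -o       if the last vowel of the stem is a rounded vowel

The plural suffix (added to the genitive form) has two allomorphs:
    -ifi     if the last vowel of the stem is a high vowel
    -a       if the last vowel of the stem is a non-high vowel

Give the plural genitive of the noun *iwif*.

Since the last vowel of *iwif* is /i/ (an unrounded vowel), it takes -vi, giving *iwifvi*.
Since the last vowel of the genitive form *iwifvi* is /i/ (a high vowel), it takes -ifi, giving *iwifviifi*.

iwifviifi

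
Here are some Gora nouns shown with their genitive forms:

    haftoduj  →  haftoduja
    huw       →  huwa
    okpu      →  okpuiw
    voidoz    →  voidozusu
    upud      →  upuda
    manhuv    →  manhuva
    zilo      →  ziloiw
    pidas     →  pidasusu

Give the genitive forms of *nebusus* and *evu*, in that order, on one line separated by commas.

nebusususu, evuiw

The alternation tracks the final sound of the stem — -usu when the stem ends in a sibilant (*voidoz*, *pidas*); -a when the stem ends in a non-sibilant consonant (*haftoduj*, *huw*, *upud*, *manhuv*); -iw when the stem ends in a vowel (*okpu*, *zilo*).
Since the final sound of *nebusus* is /s/ (a sibilant), it takes -usu, giving *nebusususu*.
*evu* — final sound /u/ (a vowel) → -iw → *evuiw*.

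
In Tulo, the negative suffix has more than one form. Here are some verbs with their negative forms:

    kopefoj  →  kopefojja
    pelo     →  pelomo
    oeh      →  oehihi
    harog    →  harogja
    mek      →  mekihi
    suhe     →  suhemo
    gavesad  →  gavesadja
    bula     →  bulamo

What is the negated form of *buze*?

buzemo

The pattern is voicing of the final sound: -ihi when the stem ends in a voiceless consonant (*oeh*, *mek*); -ja when the stem ends in a voiced consonant (*kopefoj*, *harog*, *gavesad*); -mo when the stem ends in a vowel (*pelo*, *suhe*, *bula*).
*buze* — final sound /e/ (a vowel) → -mo → *buzemo*.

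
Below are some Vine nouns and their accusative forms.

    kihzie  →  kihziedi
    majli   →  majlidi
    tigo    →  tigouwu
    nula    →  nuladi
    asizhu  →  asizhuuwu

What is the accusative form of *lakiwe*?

lakiwedi

The suffix is conditioned by the last vowel: -uwu when the last vowel of the stem is a rounded vowel (*tigo*, *asizhu*); -di when the last vowel of the stem is an unrounded vowel (*kihzie*, *majli*, *nula*).
*lakiwe* — last vowel /e/ (an unrounded vowel) → -di → *lakiwedi*.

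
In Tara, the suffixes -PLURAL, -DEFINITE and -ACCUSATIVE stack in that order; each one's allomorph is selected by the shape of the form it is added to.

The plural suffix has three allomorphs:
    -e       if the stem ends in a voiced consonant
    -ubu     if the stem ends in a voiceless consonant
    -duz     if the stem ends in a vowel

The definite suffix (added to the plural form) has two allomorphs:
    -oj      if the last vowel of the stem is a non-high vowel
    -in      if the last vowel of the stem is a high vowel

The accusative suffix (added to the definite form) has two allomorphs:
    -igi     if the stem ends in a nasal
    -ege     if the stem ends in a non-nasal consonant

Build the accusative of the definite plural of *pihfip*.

pihfipubuinigi

Since the final sound of *pihfip* is /p/ (a voiceless consonant), it takes -ubu, giving *pihfipubu*.
Since the last vowel of the plural form *pihfipubu* is /u/ (a high vowel), it takes -in, giving *pihfipubuin*.
Since the final consonant of the definite form *pihfipubuin* is /n/ (a nasal), it takes -igi, giving *pihfipubuinigi*.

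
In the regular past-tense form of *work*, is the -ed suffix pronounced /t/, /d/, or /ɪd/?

The stem *work* ends in a voiceless consonant other than /t/.
The -ed suffix is realized as /ɪd/ after /t, d/; as /t/ after other voiceless consonants; and as /d/ after other voiced sounds.
So -ed on *work* is pronounced /t/.

/t/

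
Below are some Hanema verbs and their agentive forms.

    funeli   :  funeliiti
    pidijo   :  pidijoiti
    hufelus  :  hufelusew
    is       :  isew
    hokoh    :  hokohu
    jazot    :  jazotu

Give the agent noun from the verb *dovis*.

dovisew

The suffix is conditioned by the final sound: -ew when the stem ends in a sibilant (*hufelus*, *is*); -u when the stem ends in a non-sibilant consonant (*hokoh*, *jazot*); -iti when the stem ends in a vowel (*funeli*, *pidijo*).
*dovis* — final sound /s/ (a sibilant) → -ew → *dovisew*.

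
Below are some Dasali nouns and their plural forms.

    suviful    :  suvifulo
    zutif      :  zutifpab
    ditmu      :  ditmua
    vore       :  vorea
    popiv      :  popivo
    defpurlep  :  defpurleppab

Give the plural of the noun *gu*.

gua

The pattern is voicing of the final sound: -pab when the stem ends in a voiceless consonant (*zutif*, *defpurlep*); -o when the stem ends in a voiced consonant (*suviful*, *popiv*); -a when the stem ends in a vowel (*ditmu*, *vore*).
Since the final sound of *gu* is /u/ (a vowel), it takes -a, giving *gua*.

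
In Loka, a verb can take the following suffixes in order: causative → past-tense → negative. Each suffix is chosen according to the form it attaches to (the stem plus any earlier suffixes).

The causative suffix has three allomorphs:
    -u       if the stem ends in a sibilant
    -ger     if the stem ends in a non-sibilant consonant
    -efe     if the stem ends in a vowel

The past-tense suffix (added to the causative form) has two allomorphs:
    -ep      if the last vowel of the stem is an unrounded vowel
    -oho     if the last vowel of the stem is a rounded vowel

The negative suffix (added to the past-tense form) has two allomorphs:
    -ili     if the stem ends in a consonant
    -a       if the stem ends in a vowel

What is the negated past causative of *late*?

lateefeepili

The final sound of *late* is /e/, which is a vowel, so the causative suffix is -efe, giving *lateefe*.
The causative form *lateefe*: last vowel = /e/, an unrounded vowel → -ep → *lateefeep*.
The final sound of the past-tense form *lateefeep* is /p/, which is a consonant, so the negative suffix is -ili, giving *lateefeepili*.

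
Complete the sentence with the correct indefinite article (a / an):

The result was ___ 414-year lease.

The indefinite article is chosen by the initial *sound* of the following word, not its spelling.
The number *414* is spoken "four hundred …", beginning with /fɔr/ — a consonant sound.
So the article is *a*: The result was a 414-year lease.

a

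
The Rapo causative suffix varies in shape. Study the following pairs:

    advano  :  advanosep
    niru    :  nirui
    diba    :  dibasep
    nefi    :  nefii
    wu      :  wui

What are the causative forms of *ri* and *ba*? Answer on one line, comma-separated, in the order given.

The pattern is height harmony: -i when the last vowel of the stem is a high vowel (*niru*, *nefi*, *wu*); -sep when the last vowel of the stem is a non-high vowel (*advano*, *diba*).
*ri* — last vowel /i/ (a high vowel) → -i → *rii*.
The last vowel of *ba* is /a/, which is a non-high vowel, so the suffix is -sep, giving *basep*.

rii, basep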